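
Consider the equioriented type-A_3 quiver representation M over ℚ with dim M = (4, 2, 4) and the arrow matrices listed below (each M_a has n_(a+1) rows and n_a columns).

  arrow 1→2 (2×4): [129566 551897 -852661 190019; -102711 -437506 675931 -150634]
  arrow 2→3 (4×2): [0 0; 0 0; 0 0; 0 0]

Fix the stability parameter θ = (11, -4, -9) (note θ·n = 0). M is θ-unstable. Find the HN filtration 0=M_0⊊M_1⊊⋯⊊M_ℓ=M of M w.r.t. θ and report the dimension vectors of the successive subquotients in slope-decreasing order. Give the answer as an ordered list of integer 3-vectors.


Interval decomposition of M: I[1,1]^2, I[1,2]^2, I[3,3]^4.
HN type (ℓ=3): μ^(1)=11; μ^(2)=7/2; μ^(3)=-9

((2, 0, 0); (2, 2, 0); (0, 0, 4))


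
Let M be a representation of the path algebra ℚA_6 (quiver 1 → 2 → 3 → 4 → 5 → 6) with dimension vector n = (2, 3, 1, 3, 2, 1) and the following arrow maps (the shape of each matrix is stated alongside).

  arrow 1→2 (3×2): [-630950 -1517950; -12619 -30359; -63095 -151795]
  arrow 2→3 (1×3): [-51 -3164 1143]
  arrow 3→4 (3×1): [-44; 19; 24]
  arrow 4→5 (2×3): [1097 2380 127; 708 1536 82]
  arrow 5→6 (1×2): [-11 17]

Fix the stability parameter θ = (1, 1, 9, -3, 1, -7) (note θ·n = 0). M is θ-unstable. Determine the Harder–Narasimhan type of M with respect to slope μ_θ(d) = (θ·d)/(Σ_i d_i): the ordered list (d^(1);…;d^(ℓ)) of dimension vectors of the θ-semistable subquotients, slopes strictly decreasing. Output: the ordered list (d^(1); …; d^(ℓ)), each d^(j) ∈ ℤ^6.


Interval decomposition of M: I[1,1], I[1,4], I[2,2]^2, I[4,5], I[4,6].
HN type (ℓ=3): μ^(1)=3; μ^(2)=1; μ^(3)=-3

((0, 0, 1, 1, 0, 0); (2, 3, 0, 0, 1, 0); (0, 0, 0, 2, 1, 1))


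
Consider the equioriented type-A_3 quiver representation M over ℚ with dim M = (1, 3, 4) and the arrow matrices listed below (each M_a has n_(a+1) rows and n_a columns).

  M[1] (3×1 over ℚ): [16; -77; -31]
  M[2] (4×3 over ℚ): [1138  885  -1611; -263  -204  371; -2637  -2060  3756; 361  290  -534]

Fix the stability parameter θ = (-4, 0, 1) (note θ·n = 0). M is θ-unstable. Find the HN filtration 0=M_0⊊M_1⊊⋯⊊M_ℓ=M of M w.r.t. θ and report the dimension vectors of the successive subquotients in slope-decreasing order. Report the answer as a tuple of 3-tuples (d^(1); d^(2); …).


Barcode: M ≅ I[1,3], I[2,3]^2, I[3,3]. HN layers by μ_θ (3 steps, strictly decreasing):
  μ^(1)=1; μ^(2)=0; μ^(3)=-4

((0, 0, 4); (0, 3, 0); (1, 0, 0))


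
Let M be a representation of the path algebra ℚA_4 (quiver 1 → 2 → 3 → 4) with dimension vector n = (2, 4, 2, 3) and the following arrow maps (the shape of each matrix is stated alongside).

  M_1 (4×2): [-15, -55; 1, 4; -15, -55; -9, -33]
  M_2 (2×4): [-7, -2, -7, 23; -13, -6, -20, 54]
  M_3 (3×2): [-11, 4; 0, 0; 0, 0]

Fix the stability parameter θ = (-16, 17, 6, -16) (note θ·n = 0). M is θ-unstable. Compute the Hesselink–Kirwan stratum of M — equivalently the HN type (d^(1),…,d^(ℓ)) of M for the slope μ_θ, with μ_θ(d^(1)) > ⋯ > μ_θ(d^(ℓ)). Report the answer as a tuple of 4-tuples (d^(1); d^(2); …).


Interval decomposition of M: I[1,2], I[1,4], I[2,2], I[2,3], I[4,4]^2.
HN type (ℓ=4): μ^(1)=17; μ^(2)=23/2; μ^(3)=7/3; μ^(4)=-16

((0, 2, 0, 0); (0, 1, 1, 0); (0, 1, 1, 1); (2, 0, 0, 2))


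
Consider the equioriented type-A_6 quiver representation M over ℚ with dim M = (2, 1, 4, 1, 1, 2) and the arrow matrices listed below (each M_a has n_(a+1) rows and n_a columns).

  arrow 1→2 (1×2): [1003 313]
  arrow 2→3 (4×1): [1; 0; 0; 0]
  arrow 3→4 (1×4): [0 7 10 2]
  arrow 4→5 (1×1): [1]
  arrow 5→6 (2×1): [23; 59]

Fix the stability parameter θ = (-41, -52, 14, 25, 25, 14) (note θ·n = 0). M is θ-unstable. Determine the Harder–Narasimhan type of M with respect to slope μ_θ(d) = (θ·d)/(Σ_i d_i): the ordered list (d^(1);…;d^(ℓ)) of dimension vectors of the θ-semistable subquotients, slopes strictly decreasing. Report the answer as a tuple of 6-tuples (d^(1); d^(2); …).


Barcode: M ≅ I[1,1], I[1,3], I[3,3]^2, I[3,6], I[6,6]. HN layers by μ_θ (4 steps, strictly decreasing):
  μ^(1)=64/3; μ^(2)=14; μ^(3)=-41; μ^(4)=-93/2

((0, 0, 0, 1, 1, 1); (0, 0, 4, 0, 0, 1); (1, 0, 0, 0, 0, 0); (1, 1, 0, 0, 0, 0))


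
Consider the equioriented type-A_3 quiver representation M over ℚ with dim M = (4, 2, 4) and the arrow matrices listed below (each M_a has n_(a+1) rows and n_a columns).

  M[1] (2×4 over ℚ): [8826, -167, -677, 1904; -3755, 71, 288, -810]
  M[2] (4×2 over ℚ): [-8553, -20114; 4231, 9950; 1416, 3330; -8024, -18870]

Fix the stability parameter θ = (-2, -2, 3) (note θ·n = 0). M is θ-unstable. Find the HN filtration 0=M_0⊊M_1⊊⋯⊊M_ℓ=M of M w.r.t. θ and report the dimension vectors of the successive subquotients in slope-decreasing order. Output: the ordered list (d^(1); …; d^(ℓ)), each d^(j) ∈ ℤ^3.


Interval decomposition of M: I[1,1]^2, I[1,3]^2, I[3,3]^2.
HN type (ℓ=2): μ^(1)=3; μ^(2)=-2

((0, 0, 4); (4, 2, 0))


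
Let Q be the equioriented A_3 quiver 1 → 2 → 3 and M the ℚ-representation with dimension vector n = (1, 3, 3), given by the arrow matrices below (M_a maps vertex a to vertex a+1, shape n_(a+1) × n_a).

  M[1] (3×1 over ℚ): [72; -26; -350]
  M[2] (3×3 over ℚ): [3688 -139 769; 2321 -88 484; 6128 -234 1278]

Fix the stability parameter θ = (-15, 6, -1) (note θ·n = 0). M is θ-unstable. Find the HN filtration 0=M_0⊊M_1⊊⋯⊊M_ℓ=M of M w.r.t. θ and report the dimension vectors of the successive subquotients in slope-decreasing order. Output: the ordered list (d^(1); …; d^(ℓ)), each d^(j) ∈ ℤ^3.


Interval decomposition of M: I[1,2], I[2,3]^2, I[3,3].
HN type (ℓ=4): μ^(1)=6; μ^(2)=5/2; μ^(3)=-1; μ^(4)=-15

((0, 1, 0); (0, 2, 2); (0, 0, 1); (1, 0, 0))


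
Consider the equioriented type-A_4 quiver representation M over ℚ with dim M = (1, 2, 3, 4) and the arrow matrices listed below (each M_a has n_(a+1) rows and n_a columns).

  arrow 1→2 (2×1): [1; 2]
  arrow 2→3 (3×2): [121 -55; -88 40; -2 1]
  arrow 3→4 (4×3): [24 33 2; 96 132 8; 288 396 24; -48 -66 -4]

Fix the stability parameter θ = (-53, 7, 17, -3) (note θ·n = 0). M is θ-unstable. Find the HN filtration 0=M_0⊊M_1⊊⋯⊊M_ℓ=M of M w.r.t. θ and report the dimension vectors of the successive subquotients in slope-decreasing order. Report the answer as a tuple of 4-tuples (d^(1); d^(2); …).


Barcode: M ≅ I[1,3], I[2,4], I[3,3], I[4,4]^3. HN layers by μ_θ (4 steps, strictly decreasing):
  μ^(1)=17; μ^(2)=7; μ^(3)=-3; μ^(4)=-53

((0, 0, 2, 0); (0, 2, 1, 1); (0, 0, 0, 3); (1, 0, 0, 0))


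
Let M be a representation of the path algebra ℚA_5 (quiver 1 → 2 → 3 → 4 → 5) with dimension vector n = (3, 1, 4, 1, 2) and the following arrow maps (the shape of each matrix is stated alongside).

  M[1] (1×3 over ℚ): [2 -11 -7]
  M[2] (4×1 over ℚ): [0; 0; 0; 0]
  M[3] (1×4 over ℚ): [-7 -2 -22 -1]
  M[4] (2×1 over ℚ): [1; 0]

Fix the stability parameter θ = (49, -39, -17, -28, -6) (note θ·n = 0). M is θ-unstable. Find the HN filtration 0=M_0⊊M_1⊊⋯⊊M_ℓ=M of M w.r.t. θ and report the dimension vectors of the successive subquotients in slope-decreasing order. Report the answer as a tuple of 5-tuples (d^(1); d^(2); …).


Via rank(M_{q-1}∘⋯∘M_p): M ≅ I[1,1]^2, I[1,2], I[3,3]^3, I[3,5], I[5,5].
μ_θ-semistable layers: μ^(1)=49; μ^(2)=5; μ^(3)=-6; μ^(4)=-17; μ^(5)=-45/2

((2, 0, 0, 0, 0); (1, 1, 0, 0, 0); (0, 0, 0, 0, 2); (0, 0, 3, 0, 0); (0, 0, 1, 1, 0))


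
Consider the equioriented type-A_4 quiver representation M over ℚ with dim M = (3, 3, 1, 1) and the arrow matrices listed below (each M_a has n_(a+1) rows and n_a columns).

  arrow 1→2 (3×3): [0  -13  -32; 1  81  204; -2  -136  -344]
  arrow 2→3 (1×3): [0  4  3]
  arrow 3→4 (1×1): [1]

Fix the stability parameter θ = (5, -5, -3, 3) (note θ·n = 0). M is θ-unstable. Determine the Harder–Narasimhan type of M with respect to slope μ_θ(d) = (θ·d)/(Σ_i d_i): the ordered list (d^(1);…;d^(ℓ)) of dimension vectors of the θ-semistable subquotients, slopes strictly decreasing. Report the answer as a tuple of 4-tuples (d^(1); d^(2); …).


Via rank(M_{q-1}∘⋯∘M_p): M ≅ I[1,1], I[1,2], I[1,4], I[2,2].
μ_θ-semistable layers: μ^(1)=5; μ^(2)=3; μ^(3)=0; μ^(4)=-1; μ^(5)=-5

((1, 0, 0, 0); (0, 0, 0, 1); (1, 1, 0, 0); (1, 1, 1, 0); (0, 1, 0, 0))


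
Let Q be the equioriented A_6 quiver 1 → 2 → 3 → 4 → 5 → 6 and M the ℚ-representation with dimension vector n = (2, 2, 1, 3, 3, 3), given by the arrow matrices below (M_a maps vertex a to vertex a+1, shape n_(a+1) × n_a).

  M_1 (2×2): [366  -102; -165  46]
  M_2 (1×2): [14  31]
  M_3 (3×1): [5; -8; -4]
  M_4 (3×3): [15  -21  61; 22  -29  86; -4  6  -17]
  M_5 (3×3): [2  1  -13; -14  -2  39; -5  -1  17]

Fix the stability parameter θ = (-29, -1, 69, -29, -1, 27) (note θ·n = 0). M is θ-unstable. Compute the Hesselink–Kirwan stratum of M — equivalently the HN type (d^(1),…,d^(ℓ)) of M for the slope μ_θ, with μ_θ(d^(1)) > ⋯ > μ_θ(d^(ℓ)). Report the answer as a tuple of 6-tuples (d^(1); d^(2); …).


Interval decomposition of M: I[1,2], I[1,6], I[4,6]^2.
HN type (ℓ=4): μ^(1)=27; μ^(2)=13; μ^(3)=-1; μ^(4)=-29

((0, 0, 0, 0, 0, 3); (0, 0, 1, 1, 1, 0); (0, 2, 0, 0, 2, 0); (2, 0, 0, 2, 0, 0))


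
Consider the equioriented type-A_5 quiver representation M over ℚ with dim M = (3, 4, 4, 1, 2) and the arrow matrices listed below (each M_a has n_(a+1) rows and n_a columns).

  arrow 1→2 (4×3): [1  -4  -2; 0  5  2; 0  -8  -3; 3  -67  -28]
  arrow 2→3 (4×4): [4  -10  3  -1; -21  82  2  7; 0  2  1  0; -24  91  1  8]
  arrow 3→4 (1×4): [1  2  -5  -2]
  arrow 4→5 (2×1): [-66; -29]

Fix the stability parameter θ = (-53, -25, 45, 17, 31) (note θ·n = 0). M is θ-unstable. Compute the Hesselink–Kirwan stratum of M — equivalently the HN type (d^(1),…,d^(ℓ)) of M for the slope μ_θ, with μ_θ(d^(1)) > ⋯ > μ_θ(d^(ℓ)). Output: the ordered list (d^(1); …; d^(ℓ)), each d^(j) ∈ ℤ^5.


Barcode: M ≅ I[1,3]^2, I[1,5], I[2,3], I[5,5]. HN layers by μ_θ (4 steps, strictly decreasing):
  μ^(1)=45; μ^(2)=31; μ^(3)=-25; μ^(4)=-53

((0, 0, 3, 0, 0); (0, 0, 1, 1, 2); (0, 4, 0, 0, 0); (3, 0, 0, 0, 0))


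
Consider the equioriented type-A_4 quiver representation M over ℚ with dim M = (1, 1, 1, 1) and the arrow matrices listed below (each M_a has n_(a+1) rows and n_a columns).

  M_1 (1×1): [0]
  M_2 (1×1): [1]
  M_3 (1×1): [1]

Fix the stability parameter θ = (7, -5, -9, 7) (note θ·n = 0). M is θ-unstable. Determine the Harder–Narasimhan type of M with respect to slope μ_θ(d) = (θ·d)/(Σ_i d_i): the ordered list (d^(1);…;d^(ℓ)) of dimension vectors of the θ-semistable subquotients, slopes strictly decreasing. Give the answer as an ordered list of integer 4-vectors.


Interval decomposition of M: I[1,1], I[2,4].
HN type (ℓ=2): μ^(1)=7; μ^(2)=-7

((1, 0, 0, 1); (0, 1, 1, 0))


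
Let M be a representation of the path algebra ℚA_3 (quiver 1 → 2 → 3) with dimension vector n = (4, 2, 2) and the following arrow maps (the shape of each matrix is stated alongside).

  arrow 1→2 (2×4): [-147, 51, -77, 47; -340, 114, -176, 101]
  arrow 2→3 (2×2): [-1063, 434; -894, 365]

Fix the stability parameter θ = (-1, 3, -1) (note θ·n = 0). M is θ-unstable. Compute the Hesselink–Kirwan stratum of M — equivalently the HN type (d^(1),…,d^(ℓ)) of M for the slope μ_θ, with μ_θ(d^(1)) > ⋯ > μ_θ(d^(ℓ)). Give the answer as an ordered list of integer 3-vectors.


Interval decomposition of M: I[1,1]^2, I[1,3]^2.
HN type (ℓ=2): μ^(1)=1; μ^(2)=-1

((0, 2, 2); (4, 0, 0))


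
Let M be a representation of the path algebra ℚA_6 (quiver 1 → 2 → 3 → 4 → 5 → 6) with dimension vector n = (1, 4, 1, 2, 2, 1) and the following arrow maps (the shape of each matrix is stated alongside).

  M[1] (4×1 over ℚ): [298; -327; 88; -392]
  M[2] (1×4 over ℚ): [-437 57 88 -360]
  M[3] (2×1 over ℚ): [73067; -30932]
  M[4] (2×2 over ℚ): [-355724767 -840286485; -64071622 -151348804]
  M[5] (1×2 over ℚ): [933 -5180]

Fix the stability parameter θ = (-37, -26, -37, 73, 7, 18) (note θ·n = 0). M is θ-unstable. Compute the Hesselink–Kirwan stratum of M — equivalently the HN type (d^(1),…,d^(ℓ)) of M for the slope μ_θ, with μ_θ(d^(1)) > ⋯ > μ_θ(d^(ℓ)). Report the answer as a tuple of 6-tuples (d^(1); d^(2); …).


Interval decomposition of M: I[1,6], I[2,2]^3, I[4,5].
HN type (ℓ=5): μ^(1)=40; μ^(2)=98/3; μ^(3)=-26; μ^(4)=-63/2; μ^(5)=-37

((0, 0, 0, 1, 1, 0); (0, 0, 0, 1, 1, 1); (0, 3, 0, 0, 0, 0); (0, 1, 1, 0, 0, 0); (1, 0, 0, 0, 0, 0))


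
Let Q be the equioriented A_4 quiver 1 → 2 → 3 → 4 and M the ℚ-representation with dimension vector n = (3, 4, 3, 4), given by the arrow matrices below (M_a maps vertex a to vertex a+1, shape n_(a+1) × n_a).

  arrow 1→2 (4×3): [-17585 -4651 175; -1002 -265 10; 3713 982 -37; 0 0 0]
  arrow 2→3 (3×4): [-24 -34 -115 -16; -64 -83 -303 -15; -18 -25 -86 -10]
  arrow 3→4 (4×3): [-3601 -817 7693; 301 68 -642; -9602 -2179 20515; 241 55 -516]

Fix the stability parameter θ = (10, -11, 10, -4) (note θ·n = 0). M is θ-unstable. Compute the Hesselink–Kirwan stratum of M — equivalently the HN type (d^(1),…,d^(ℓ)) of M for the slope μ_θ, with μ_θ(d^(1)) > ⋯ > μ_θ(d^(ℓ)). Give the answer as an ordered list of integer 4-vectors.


Barcode: M ≅ I[1,4]^3, I[2,2], I[4,4]. HN layers by μ_θ (4 steps, strictly decreasing):
  μ^(1)=3; μ^(2)=-1/2; μ^(3)=-4; μ^(4)=-11

((0, 0, 3, 3); (3, 3, 0, 0); (0, 0, 0, 1); (0, 1, 0, 0))


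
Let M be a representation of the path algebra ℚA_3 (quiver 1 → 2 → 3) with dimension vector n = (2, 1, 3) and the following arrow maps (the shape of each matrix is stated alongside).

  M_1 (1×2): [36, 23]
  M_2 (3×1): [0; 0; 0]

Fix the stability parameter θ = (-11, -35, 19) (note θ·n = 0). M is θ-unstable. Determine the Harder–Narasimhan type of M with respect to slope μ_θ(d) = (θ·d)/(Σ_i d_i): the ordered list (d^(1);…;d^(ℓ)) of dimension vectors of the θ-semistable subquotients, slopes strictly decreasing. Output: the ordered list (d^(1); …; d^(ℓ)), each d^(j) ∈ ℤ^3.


Via rank(M_{q-1}∘⋯∘M_p): M ≅ I[1,1], I[1,2], I[3,3]^3.
μ_θ-semistable layers: μ^(1)=19; μ^(2)=-11; μ^(3)=-23

((0, 0, 3); (1, 0, 0); (1, 1, 0))


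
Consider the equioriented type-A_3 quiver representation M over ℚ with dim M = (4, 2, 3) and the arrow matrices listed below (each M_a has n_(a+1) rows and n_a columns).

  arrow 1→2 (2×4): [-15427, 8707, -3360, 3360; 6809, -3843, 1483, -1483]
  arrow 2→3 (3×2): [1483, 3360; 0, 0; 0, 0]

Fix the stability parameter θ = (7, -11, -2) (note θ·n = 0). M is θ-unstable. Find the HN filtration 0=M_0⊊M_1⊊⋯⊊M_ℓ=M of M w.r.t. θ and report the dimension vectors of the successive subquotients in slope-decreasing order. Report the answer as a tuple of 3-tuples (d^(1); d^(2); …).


Barcode: M ≅ I[1,1]^2, I[1,2], I[1,3], I[3,3]^2. HN layers by μ_θ (2 steps, strictly decreasing):
  μ^(1)=7; μ^(2)=-2

((2, 0, 0); (2, 2, 3))


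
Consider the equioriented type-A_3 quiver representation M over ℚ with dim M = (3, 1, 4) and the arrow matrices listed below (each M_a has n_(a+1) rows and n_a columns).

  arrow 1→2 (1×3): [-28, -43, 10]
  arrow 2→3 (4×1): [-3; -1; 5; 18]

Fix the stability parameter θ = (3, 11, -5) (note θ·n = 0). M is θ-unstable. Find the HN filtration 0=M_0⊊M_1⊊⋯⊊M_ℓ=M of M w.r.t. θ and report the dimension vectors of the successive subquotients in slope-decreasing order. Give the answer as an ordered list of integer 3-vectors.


Via rank(M_{q-1}∘⋯∘M_p): M ≅ I[1,1]^2, I[1,3], I[3,3]^3.
μ_θ-semistable layers: μ^(1)=3; μ^(2)=-5

((3, 1, 1); (0, 0, 3))


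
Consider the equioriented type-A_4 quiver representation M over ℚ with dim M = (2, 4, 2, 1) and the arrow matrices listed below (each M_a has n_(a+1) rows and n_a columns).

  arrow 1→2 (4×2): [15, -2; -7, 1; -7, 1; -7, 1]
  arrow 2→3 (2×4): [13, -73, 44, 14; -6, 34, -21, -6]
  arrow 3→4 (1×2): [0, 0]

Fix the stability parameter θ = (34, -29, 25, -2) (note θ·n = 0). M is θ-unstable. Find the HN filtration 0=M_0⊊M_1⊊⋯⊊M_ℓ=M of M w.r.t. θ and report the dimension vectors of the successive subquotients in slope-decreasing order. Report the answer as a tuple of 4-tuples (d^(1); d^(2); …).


Barcode: M ≅ I[1,3]^2, I[2,2]^2, I[4,4]. HN layers by μ_θ (4 steps, strictly decreasing):
  μ^(1)=25; μ^(2)=5/2; μ^(3)=-2; μ^(4)=-29

((0, 0, 2, 0); (2, 2, 0, 0); (0, 0, 0, 1); (0, 2, 0, 0))


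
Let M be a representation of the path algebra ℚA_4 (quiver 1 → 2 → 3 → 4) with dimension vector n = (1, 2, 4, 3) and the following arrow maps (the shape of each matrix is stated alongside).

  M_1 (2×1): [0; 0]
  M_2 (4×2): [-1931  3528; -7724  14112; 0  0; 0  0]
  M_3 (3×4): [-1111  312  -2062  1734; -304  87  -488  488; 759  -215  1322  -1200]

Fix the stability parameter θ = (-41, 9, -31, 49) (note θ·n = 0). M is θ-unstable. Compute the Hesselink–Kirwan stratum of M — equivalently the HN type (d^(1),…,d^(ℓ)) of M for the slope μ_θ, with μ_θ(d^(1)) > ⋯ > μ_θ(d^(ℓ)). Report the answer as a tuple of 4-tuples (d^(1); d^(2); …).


Barcode: M ≅ I[1,1], I[2,2], I[2,4], I[3,3], I[3,4]^2. HN layers by μ_θ (5 steps, strictly decreasing):
  μ^(1)=49; μ^(2)=9; μ^(3)=-11; μ^(4)=-31; μ^(5)=-41

((0, 0, 0, 3); (0, 1, 0, 0); (0, 1, 1, 0); (0, 0, 3, 0); (1, 0, 0, 0))


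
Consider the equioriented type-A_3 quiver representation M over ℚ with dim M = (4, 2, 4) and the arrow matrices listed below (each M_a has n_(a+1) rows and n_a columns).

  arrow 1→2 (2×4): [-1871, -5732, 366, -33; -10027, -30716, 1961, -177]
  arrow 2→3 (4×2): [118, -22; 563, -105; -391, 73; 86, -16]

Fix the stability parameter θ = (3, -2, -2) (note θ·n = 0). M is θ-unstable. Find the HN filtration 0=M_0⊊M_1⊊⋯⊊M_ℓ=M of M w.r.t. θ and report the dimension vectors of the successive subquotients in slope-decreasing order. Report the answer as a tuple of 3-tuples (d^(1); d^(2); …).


Barcode: M ≅ I[1,1]^2, I[1,3]^2, I[3,3]^2. HN layers by μ_θ (3 steps, strictly decreasing):
  μ^(1)=3; μ^(2)=-1/3; μ^(3)=-2

((2, 0, 0); (2, 2, 2); (0, 0, 2))


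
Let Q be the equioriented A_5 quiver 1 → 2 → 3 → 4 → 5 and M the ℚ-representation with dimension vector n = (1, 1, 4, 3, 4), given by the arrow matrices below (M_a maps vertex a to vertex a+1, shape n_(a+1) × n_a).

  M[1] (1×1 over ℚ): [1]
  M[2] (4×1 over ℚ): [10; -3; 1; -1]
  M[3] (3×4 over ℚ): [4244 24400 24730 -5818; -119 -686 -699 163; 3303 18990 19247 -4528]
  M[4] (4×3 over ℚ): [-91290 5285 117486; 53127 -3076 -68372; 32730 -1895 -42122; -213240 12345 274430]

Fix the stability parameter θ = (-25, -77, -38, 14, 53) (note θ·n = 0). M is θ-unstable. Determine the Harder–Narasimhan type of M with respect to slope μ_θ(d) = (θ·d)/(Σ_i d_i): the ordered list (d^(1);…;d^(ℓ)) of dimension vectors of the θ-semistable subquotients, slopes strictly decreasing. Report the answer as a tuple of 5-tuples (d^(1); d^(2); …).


Via rank(M_{q-1}∘⋯∘M_p): M ≅ I[1,4], I[3,3], I[3,5]^2, I[5,5]^2.
μ_θ-semistable layers: μ^(1)=53; μ^(2)=14; μ^(3)=-38; μ^(4)=-51

((0, 0, 0, 0, 4); (0, 0, 0, 3, 0); (0, 0, 4, 0, 0); (1, 1, 0, 0, 0))


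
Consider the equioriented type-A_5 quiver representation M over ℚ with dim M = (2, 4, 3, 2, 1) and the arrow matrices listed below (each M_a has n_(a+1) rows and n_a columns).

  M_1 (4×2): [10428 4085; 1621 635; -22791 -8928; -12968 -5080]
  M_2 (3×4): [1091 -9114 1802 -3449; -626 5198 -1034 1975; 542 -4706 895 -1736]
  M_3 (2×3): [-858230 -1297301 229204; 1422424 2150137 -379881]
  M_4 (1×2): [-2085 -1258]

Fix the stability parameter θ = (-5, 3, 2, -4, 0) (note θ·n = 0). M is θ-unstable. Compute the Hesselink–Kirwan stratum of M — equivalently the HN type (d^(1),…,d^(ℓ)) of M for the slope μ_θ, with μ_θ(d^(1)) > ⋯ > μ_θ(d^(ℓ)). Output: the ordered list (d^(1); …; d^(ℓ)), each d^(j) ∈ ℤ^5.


Barcode: M ≅ I[1,4], I[1,5], I[2,2], I[2,3]. HN layers by μ_θ (5 steps, strictly decreasing):
  μ^(1)=3; μ^(2)=5/2; μ^(3)=1/3; μ^(4)=1/4; μ^(5)=-5

((0, 1, 0, 0, 0); (0, 1, 1, 0, 0); (0, 1, 1, 1, 0); (0, 1, 1, 1, 1); (2, 0, 0, 0, 0))


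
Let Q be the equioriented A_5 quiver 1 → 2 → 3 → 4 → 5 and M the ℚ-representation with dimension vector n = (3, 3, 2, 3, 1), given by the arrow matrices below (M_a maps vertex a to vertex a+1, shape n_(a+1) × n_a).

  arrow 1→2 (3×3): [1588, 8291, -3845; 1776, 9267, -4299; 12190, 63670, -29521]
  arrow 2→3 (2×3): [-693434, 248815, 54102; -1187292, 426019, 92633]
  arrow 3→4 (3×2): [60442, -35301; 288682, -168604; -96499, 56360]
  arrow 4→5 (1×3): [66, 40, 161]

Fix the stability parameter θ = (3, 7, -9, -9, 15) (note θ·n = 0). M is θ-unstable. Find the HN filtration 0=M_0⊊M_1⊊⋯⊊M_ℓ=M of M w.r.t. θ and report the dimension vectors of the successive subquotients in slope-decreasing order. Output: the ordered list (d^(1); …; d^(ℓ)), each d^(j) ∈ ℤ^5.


Interval decomposition of M: I[1,1], I[1,4], I[1,5], I[2,2], I[4,4].
HN type (ℓ=5): μ^(1)=15; μ^(2)=7; μ^(3)=3; μ^(4)=-2; μ^(5)=-9

((0, 0, 0, 0, 1); (0, 1, 0, 0, 0); (1, 0, 0, 0, 0); (2, 2, 2, 2, 0); (0, 0, 0, 1, 0))


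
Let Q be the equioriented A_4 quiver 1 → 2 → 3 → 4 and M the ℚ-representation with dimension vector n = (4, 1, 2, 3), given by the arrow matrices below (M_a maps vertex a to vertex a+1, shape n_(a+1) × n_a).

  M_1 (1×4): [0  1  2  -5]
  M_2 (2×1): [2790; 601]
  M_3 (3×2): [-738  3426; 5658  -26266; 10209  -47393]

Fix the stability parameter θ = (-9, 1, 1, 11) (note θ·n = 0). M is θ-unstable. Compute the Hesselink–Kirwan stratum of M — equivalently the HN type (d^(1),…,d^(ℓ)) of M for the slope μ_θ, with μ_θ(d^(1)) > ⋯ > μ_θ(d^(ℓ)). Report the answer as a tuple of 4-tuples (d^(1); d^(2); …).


Via rank(M_{q-1}∘⋯∘M_p): M ≅ I[1,1]^3, I[1,4], I[3,3], I[4,4]^2.
μ_θ-semistable layers: μ^(1)=11; μ^(2)=1; μ^(3)=-9

((0, 0, 0, 3); (0, 1, 2, 0); (4, 0, 0, 0))


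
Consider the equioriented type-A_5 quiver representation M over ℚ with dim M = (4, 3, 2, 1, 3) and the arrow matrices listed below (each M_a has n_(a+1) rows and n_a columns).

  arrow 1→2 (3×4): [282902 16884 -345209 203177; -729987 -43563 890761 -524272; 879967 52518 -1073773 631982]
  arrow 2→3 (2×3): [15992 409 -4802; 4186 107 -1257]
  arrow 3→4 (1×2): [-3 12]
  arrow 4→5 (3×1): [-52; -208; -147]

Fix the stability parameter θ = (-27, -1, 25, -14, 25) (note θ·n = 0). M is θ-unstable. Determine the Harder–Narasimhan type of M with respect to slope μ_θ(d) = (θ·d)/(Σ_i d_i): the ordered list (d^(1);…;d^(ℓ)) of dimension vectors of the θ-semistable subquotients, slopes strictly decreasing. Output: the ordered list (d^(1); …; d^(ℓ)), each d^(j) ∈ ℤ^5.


Barcode: M ≅ I[1,1], I[1,2], I[1,3], I[1,5], I[5,5]^2. HN layers by μ_θ (4 steps, strictly decreasing):
  μ^(1)=25; μ^(2)=11/2; μ^(3)=-1; μ^(4)=-27

((0, 0, 1, 0, 3); (0, 0, 1, 1, 0); (0, 3, 0, 0, 0); (4, 0, 0, 0, 0))


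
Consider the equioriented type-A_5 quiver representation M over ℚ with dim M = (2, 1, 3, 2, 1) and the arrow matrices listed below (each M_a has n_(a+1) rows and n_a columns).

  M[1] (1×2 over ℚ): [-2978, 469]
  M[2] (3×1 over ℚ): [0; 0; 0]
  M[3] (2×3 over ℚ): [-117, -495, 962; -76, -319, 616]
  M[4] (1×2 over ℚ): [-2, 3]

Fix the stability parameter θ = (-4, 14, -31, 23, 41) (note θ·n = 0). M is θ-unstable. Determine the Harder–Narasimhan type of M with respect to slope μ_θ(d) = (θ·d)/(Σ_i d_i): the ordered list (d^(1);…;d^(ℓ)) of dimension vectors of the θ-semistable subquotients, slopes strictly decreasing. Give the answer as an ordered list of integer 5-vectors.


Via rank(M_{q-1}∘⋯∘M_p): M ≅ I[1,1], I[1,2], I[3,3], I[3,4], I[3,5].
μ_θ-semistable layers: μ^(1)=41; μ^(2)=23; μ^(3)=14; μ^(4)=-4; μ^(5)=-31

((0, 0, 0, 0, 1); (0, 0, 0, 2, 0); (0, 1, 0, 0, 0); (2, 0, 0, 0, 0); (0, 0, 3, 0, 0))


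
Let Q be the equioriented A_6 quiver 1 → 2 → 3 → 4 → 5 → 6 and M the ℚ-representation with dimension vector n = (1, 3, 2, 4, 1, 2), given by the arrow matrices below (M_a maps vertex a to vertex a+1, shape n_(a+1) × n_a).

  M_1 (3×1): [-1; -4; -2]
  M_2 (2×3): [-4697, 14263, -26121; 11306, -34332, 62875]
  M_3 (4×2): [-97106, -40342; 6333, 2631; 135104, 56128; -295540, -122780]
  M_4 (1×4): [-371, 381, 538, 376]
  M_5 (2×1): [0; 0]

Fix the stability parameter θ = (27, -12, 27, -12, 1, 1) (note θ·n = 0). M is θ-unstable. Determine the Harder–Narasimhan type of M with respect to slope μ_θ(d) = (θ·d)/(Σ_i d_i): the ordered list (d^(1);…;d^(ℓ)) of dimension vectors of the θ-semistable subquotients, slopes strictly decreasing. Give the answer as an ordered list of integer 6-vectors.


Via rank(M_{q-1}∘⋯∘M_p): M ≅ I[1,5], I[2,2], I[2,3], I[4,4]^3, I[6,6]^2.
μ_θ-semistable layers: μ^(1)=27; μ^(2)=31/5; μ^(3)=1; μ^(4)=-12

((0, 0, 1, 0, 0, 0); (1, 1, 1, 1, 1, 0); (0, 0, 0, 0, 0, 2); (0, 2, 0, 3, 0, 0))


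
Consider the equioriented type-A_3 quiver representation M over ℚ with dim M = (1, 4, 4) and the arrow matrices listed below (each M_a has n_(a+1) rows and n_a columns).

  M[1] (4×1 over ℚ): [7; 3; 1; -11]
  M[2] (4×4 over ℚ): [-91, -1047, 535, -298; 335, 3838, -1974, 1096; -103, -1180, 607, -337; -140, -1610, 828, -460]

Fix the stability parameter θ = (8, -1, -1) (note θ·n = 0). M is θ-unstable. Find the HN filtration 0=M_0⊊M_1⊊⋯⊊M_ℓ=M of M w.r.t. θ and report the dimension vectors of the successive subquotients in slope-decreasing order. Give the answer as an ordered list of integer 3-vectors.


Via rank(M_{q-1}∘⋯∘M_p): M ≅ I[1,3], I[2,3]^3.
μ_θ-semistable layers: μ^(1)=2; μ^(2)=-1

((1, 1, 1); (0, 3, 3))


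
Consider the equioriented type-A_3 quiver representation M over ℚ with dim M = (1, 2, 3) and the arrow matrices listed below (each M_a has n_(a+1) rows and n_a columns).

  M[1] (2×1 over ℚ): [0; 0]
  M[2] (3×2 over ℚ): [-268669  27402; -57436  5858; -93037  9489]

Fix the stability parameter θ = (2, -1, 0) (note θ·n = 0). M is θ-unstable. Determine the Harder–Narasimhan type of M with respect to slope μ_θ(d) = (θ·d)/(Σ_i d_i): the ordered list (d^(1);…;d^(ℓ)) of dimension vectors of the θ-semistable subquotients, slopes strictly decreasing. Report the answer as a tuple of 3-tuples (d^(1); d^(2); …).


Via rank(M_{q-1}∘⋯∘M_p): M ≅ I[1,1], I[2,3]^2, I[3,3].
μ_θ-semistable layers: μ^(1)=2; μ^(2)=0; μ^(3)=-1

((1, 0, 0); (0, 0, 3); (0, 2, 0))


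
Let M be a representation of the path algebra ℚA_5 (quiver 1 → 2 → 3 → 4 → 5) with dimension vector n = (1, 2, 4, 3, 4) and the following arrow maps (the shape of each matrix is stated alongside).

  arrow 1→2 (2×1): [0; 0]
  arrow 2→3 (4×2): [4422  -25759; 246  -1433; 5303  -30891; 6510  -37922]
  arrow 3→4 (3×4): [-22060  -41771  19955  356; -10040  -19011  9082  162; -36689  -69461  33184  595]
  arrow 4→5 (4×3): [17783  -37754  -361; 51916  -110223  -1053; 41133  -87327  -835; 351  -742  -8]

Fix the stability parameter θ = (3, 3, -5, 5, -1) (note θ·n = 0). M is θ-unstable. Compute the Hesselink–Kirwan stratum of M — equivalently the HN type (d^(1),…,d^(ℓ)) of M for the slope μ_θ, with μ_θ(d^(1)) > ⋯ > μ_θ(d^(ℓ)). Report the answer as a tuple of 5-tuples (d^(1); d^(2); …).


Barcode: M ≅ I[1,1], I[2,5]^2, I[3,3], I[3,5], I[5,5]. HN layers by μ_θ (4 steps, strictly decreasing):
  μ^(1)=3; μ^(2)=2; μ^(3)=-1; μ^(4)=-5

((1, 0, 0, 0, 0); (0, 0, 0, 3, 3); (0, 2, 2, 0, 1); (0, 0, 2, 0, 0))


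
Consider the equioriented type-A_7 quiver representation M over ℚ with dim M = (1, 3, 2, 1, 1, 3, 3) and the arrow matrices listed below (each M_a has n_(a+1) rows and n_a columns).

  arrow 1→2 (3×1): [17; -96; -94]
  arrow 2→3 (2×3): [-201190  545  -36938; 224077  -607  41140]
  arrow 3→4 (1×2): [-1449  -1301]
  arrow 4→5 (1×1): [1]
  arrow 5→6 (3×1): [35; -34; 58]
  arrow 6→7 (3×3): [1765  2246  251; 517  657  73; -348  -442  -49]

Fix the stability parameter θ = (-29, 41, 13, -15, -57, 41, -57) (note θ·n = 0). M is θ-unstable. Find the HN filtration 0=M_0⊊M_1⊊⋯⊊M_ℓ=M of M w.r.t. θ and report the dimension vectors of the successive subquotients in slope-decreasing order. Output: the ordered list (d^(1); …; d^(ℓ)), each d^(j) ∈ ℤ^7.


Interval decomposition of M: I[1,7], I[2,2], I[2,3], I[6,7]^2.
HN type (ℓ=5): μ^(1)=41; μ^(2)=27; μ^(3)=-17/3; μ^(4)=-8; μ^(5)=-29

((0, 1, 0, 0, 0, 0, 0); (0, 1, 1, 0, 0, 0, 0); (0, 1, 1, 1, 1, 1, 1); (0, 0, 0, 0, 0, 2, 2); (1, 0, 0, 0, 0, 0, 0))


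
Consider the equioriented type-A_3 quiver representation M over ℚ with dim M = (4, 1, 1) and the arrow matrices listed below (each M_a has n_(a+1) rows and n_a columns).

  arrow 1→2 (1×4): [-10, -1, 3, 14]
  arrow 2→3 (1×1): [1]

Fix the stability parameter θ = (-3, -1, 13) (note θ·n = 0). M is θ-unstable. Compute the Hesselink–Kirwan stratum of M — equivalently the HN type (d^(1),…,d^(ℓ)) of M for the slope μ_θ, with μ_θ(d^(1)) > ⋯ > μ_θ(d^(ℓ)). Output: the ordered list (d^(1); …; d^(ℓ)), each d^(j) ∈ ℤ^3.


Barcode: M ≅ I[1,1]^3, I[1,3]. HN layers by μ_θ (3 steps, strictly decreasing):
  μ^(1)=13; μ^(2)=-1; μ^(3)=-3

((0, 0, 1); (0, 1, 0); (4, 0, 0))


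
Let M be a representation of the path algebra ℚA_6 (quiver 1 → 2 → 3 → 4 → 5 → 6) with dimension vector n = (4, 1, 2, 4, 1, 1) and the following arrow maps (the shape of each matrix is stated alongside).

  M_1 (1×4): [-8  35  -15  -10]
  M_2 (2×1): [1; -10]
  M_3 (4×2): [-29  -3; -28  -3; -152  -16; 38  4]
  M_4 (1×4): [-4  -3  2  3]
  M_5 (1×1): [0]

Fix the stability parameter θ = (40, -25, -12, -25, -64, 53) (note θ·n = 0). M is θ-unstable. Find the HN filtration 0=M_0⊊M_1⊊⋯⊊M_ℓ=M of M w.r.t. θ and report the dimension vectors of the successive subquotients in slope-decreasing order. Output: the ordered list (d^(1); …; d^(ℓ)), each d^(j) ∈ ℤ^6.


Interval decomposition of M: I[1,1]^3, I[1,4], I[3,5], I[4,4]^2, I[6,6].
HN type (ℓ=5): μ^(1)=53; μ^(2)=40; μ^(3)=-11/2; μ^(4)=-25; μ^(5)=-101/3

((0, 0, 0, 0, 0, 1); (3, 0, 0, 0, 0, 0); (1, 1, 1, 1, 0, 0); (0, 0, 0, 2, 0, 0); (0, 0, 1, 1, 1, 0))


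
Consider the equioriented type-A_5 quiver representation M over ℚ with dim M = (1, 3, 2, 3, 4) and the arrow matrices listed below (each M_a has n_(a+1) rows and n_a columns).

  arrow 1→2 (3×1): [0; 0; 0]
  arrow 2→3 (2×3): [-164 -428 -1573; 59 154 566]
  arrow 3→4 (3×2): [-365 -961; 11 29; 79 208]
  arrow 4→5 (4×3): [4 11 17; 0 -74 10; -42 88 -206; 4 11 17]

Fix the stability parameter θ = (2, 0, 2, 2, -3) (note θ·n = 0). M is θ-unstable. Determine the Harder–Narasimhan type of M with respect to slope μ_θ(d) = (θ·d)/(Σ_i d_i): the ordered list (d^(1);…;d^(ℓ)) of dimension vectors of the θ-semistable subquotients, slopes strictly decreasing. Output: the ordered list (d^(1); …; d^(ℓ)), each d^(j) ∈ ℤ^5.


Via rank(M_{q-1}∘⋯∘M_p): M ≅ I[1,1], I[2,2], I[2,4], I[2,5], I[4,5], I[5,5]^2.
μ_θ-semistable layers: μ^(1)=2; μ^(2)=1/3; μ^(3)=0; μ^(4)=-1/2; μ^(5)=-3

((1, 0, 1, 1, 0); (0, 0, 1, 1, 1); (0, 3, 0, 0, 0); (0, 0, 0, 1, 1); (0, 0, 0, 0, 2))


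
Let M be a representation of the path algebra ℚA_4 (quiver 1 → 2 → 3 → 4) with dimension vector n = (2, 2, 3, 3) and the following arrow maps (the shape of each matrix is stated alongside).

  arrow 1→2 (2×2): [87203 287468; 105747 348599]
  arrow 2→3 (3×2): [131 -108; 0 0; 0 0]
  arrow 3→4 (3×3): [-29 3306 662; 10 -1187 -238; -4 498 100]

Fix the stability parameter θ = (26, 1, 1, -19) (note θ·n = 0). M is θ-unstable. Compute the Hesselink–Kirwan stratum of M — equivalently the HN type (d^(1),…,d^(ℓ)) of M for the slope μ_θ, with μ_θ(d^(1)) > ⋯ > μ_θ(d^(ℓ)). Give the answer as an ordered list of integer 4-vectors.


Interval decomposition of M: I[1,2], I[1,4], I[3,3], I[3,4], I[4,4].
HN type (ℓ=5): μ^(1)=27/2; μ^(2)=9/4; μ^(3)=1; μ^(4)=-9; μ^(5)=-19

((1, 1, 0, 0); (1, 1, 1, 1); (0, 0, 1, 0); (0, 0, 1, 1); (0, 0, 0, 1))


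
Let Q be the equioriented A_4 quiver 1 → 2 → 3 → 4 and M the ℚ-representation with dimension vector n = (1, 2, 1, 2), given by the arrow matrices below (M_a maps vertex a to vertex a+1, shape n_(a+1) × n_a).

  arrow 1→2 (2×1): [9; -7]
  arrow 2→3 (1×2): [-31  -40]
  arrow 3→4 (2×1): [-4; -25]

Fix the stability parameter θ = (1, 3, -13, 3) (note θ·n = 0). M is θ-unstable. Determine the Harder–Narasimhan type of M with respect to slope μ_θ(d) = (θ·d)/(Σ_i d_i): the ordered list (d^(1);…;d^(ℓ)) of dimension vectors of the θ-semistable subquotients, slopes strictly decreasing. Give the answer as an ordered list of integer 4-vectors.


Barcode: M ≅ I[1,4], I[2,2], I[4,4]. HN layers by μ_θ (2 steps, strictly decreasing):
  μ^(1)=3; μ^(2)=-3

((0, 1, 0, 2); (1, 1, 1, 0))


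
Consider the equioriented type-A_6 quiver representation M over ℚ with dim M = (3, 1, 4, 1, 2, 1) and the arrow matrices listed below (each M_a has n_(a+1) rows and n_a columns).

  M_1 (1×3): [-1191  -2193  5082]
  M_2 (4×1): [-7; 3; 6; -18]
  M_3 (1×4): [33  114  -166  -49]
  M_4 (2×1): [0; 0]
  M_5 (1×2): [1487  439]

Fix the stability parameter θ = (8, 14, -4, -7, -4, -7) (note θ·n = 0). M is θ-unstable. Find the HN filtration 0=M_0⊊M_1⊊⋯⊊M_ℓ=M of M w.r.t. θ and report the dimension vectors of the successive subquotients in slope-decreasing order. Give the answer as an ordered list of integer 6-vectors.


Via rank(M_{q-1}∘⋯∘M_p): M ≅ I[1,1]^2, I[1,4], I[3,3]^3, I[5,5], I[5,6].
μ_θ-semistable layers: μ^(1)=8; μ^(2)=11/4; μ^(3)=-4; μ^(4)=-11/2

((2, 0, 0, 0, 0, 0); (1, 1, 1, 1, 0, 0); (0, 0, 3, 0, 1, 0); (0, 0, 0, 0, 1, 1))


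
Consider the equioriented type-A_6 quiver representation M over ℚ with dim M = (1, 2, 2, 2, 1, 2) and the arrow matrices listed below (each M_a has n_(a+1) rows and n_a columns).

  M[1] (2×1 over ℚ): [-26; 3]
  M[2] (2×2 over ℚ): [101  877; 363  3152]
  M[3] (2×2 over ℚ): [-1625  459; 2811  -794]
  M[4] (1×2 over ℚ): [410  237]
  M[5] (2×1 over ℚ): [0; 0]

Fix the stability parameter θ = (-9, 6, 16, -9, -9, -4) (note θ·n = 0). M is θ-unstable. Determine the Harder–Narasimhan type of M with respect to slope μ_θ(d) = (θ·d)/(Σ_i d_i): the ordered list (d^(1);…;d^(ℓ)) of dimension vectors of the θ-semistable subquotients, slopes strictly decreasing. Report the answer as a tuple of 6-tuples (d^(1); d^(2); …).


Via rank(M_{q-1}∘⋯∘M_p): M ≅ I[1,5], I[2,4], I[6,6]^2.
μ_θ-semistable layers: μ^(1)=13/3; μ^(2)=1; μ^(3)=-4; μ^(4)=-9

((0, 1, 1, 1, 0, 0); (0, 1, 1, 1, 1, 0); (0, 0, 0, 0, 0, 2); (1, 0, 0, 0, 0, 0))


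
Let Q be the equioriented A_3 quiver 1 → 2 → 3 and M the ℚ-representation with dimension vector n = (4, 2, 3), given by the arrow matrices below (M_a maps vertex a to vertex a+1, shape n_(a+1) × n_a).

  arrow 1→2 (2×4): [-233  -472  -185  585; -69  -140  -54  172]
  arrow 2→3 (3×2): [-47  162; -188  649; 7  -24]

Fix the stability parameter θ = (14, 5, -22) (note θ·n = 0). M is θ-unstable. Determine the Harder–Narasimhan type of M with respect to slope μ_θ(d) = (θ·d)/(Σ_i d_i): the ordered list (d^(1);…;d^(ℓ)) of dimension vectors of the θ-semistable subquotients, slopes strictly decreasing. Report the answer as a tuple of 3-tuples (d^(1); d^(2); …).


Interval decomposition of M: I[1,1]^2, I[1,3]^2, I[3,3].
HN type (ℓ=3): μ^(1)=14; μ^(2)=-1; μ^(3)=-22

((2, 0, 0); (2, 2, 2); (0, 0, 1))


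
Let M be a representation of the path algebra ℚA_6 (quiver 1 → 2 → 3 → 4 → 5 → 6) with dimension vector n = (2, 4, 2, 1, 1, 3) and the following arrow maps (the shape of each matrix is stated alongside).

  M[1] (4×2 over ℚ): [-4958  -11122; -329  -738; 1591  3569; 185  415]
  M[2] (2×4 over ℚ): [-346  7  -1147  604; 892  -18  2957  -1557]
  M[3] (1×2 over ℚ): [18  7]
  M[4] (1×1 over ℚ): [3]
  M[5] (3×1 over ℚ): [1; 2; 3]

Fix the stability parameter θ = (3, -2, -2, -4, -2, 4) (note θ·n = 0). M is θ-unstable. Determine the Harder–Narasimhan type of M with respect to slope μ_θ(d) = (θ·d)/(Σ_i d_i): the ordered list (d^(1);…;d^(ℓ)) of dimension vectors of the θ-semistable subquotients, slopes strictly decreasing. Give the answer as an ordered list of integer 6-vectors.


Via rank(M_{q-1}∘⋯∘M_p): M ≅ I[1,2], I[1,3], I[2,2], I[2,6], I[6,6]^2.
μ_θ-semistable layers: μ^(1)=4; μ^(2)=1/2; μ^(3)=-1/3; μ^(4)=-2; μ^(5)=-8/3

((0, 0, 0, 0, 0, 3); (1, 1, 0, 0, 0, 0); (1, 1, 1, 0, 0, 0); (0, 1, 0, 0, 1, 0); (0, 1, 1, 1, 0, 0))


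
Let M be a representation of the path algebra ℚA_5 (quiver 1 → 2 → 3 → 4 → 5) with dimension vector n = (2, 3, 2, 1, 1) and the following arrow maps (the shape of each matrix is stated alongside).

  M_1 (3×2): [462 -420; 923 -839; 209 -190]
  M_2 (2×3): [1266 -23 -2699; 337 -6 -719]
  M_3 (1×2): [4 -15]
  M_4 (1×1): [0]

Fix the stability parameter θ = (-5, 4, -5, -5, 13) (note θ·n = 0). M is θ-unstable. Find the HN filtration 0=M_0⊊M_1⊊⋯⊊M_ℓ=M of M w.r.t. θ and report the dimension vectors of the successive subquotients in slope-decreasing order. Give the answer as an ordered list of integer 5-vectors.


Interval decomposition of M: I[1,3], I[1,4], I[2,2], I[5,5].
HN type (ℓ=5): μ^(1)=13; μ^(2)=4; μ^(3)=-1/2; μ^(4)=-2; μ^(5)=-5

((0, 0, 0, 0, 1); (0, 1, 0, 0, 0); (0, 1, 1, 0, 0); (0, 1, 1, 1, 0); (2, 0, 0, 0, 0))


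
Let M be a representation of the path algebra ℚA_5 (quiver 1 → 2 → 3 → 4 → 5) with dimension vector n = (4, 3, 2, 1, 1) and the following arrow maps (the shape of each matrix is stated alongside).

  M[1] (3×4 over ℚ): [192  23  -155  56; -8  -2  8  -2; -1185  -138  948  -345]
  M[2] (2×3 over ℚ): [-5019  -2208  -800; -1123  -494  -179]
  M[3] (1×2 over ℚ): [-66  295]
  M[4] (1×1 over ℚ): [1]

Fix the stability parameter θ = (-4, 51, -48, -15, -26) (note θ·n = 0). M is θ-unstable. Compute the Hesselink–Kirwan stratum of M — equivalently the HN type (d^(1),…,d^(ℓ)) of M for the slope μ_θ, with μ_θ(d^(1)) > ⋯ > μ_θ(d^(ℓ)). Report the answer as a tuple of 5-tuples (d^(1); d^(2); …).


Interval decomposition of M: I[1,1], I[1,2], I[1,3], I[1,5].
HN type (ℓ=4): μ^(1)=51; μ^(2)=3/2; μ^(3)=-4; μ^(4)=-42/5

((0, 1, 0, 0, 0); (0, 1, 1, 0, 0); (3, 0, 0, 0, 0); (1, 1, 1, 1, 1))


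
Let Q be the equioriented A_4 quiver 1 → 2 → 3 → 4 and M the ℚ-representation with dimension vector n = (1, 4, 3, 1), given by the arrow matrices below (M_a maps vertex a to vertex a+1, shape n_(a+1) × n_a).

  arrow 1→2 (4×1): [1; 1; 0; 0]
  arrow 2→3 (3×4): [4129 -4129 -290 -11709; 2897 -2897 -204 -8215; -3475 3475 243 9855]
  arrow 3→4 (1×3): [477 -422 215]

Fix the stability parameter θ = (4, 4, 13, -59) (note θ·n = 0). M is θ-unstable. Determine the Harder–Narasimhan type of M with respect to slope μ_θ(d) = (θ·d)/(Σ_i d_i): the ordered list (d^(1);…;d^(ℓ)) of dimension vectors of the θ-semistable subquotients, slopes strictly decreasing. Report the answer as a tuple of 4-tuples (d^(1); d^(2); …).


Interval decomposition of M: I[1,2], I[2,3]^2, I[2,4].
HN type (ℓ=3): μ^(1)=13; μ^(2)=4; μ^(3)=-14

((0, 0, 2, 0); (1, 3, 0, 0); (0, 1, 1, 1))


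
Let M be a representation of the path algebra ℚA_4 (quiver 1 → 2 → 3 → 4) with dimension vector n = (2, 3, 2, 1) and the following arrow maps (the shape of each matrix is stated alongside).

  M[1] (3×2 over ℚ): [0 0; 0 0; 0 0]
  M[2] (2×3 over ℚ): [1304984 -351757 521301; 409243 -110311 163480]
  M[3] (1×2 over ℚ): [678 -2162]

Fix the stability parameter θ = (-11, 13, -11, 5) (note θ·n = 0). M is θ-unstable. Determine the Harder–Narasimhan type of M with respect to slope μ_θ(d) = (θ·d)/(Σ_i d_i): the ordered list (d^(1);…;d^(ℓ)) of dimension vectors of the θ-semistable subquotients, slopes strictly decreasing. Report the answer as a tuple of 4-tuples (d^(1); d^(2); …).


Barcode: M ≅ I[1,1]^2, I[2,2], I[2,3], I[2,4]. HN layers by μ_θ (4 steps, strictly decreasing):
  μ^(1)=13; μ^(2)=5; μ^(3)=1; μ^(4)=-11

((0, 1, 0, 0); (0, 0, 0, 1); (0, 2, 2, 0); (2, 0, 0, 0))
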